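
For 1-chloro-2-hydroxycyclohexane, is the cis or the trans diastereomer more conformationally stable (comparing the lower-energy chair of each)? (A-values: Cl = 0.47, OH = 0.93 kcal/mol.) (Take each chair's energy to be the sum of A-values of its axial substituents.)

trans

At 1,2 positions (parity opposite): cis → (a,e or e,a); trans → (e,e or a,a).
Best chair for cis: E = 0.47 kcal/mol; best chair for trans: E = 0.00 kcal/mol.
The trans isomer is lower by 0.47 kcal/mol.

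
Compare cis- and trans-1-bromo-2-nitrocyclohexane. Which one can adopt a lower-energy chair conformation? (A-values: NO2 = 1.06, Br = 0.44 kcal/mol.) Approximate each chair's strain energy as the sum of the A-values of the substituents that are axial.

At 1,2 positions (parity opposite): cis → (a,e or e,a); trans → (e,e or a,a).
Best chair for cis: E = 0.44 kcal/mol; best chair for trans: E = 0.00 kcal/mol.
The trans isomer is lower by 0.44 kcal/mol.

trans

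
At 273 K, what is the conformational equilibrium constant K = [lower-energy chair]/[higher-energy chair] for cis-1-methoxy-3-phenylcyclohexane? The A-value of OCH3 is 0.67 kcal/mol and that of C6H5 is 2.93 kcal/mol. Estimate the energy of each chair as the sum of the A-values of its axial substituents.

K ≈ 762

C1 and C3 have the same parity, so for the cis isomer the two substituents are e,e in one chair and a,a in the other.
Chair I (methoxy axial, phenyl axial): E = 3.60 kcal/mol; chair II (methoxy equatorial, phenyl equatorial): E = 0.00 kcal/mol.
ΔG = 3.60 kcal/mol between the two chairs.
K = exp(ΔG/RT) with R = 1.987×10⁻³ kcal mol⁻¹ K⁻¹ and T = 273 K gives K ≈ 762.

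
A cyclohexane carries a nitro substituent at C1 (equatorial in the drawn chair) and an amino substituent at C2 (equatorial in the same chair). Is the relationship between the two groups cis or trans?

C1 and C2 have opposite parity, so their axial bonds point in opposite directions.
With opposite-parity carbons, two substituents on the same face are one axial and one equatorial; opposite faces give both axial or both equatorial.
Here the groups are equatorial/equatorial → opposite face → trans.

trans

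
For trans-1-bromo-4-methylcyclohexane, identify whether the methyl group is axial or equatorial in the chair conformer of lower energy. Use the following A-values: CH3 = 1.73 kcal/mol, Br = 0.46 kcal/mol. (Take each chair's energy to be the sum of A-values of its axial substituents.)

C1 and C4 have opposite parity, so for the trans isomer the two substituents are e,e in one chair and a,a in the other.
Chair I (methyl axial, bromo axial): E = 2.19 kcal/mol.
Chair II (methyl equatorial, bromo equatorial): E = 0.00 kcal/mol.
Chair II is the more stable (lower-energy) conformer, and in that chair the methyl group is equatorial.

equatorial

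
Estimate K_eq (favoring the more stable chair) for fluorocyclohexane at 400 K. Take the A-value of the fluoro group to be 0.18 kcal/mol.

K ≈ 1.25

One chair has the fluoro group axial (E = 0.18 kcal/mol) and the other has it equatorial (E = 0).
ΔG = 0.18 kcal/mol between the two chairs.
K = exp(ΔG/RT) with R = 1.987×10⁻³ kcal mol⁻¹ K⁻¹ and T = 400 K gives K ≈ 1.25.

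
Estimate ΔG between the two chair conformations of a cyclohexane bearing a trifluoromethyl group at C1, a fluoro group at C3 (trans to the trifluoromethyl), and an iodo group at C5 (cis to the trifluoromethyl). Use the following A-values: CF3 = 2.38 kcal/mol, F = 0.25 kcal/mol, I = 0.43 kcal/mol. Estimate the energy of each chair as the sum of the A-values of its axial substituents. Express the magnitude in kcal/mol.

2.56 kcal/mol

Chair I (trifluoromethyl axial, fluoro equatorial, iodo axial): E = 2.81 kcal/mol.
Chair II (trifluoromethyl equatorial, fluoro axial, iodo equatorial): E = 0.25 kcal/mol.
ΔE = 2.81 − 0.25 = 2.56 kcal/mol; chair II is more stable.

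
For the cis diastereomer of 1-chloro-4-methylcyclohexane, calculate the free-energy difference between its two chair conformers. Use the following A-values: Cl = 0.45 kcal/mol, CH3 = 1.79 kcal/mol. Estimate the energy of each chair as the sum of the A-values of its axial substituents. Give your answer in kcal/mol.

C1 and C4 have opposite parity, so for the cis isomer the two substituents are one axial and one equatorial in each chair.
Chair I (chloro axial, methyl equatorial): E = 0.45 kcal/mol.
Chair II (chloro equatorial, methyl axial): E = 1.79 kcal/mol.
ΔE = 1.79 − 0.45 = 1.34 kcal/mol; chair I is more stable.

1.34 kcal/mol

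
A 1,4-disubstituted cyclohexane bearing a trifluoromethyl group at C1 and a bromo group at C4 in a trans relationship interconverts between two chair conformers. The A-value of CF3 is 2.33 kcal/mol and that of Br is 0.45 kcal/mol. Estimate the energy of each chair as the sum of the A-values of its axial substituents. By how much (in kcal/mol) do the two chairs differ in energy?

C1 and C4 have opposite parity, so for the trans isomer the two substituents are e,e in one chair and a,a in the other.
Chair I (trifluoromethyl axial, bromo axial): E = 2.78 kcal/mol.
Chair II (trifluoromethyl equatorial, bromo equatorial): E = 0.00 kcal/mol.
ΔE = 2.78 − 0.00 = 2.78 kcal/mol; chair II is more stable.

2.78 kcal/mol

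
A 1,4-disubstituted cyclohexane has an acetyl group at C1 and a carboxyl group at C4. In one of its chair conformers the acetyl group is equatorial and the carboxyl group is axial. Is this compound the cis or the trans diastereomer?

C1 and C4 have opposite parity, so their axial bonds point in opposite directions.
With opposite-parity carbons, two substituents on the same face are one axial and one equatorial; opposite faces give both axial or both equatorial.
Here the groups are equatorial/axial → same face → cis.

cis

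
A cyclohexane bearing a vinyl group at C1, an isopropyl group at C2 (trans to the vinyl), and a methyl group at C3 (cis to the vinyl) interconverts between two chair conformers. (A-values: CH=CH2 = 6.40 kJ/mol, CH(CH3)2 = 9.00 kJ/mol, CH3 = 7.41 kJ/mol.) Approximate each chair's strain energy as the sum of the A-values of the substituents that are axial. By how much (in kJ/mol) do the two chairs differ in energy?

Chair I (vinyl axial, isopropyl axial, methyl axial): E = 22.81 kJ/mol.
Chair II (vinyl equatorial, isopropyl equatorial, methyl equatorial): E = 0.00 kJ/mol.
ΔE = 22.81 − 0.00 = 22.81 kJ/mol; chair II is more stable.

22.81 kJ/mol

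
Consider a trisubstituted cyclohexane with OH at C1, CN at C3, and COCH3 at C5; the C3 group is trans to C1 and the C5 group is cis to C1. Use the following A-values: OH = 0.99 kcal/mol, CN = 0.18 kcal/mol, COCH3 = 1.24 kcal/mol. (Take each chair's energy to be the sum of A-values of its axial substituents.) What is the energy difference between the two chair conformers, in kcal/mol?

Chair I (hydroxyl axial, cyano equatorial, acetyl axial): E = 2.23 kcal/mol.
Chair II (hydroxyl equatorial, cyano axial, acetyl equatorial): E = 0.18 kcal/mol.
ΔE = 2.23 − 0.18 = 2.05 kcal/mol; chair II is more stable.

2.05 kcal/mol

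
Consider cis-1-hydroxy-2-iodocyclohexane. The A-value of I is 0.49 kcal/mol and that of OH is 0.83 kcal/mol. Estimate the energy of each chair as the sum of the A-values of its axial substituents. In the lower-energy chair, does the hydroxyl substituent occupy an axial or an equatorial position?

equatorial

C1 and C2 have opposite parity, so for the cis isomer the two substituents are one axial and one equatorial in each chair.
Chair I (iodo axial, hydroxyl equatorial): E = 0.49 kcal/mol.
Chair II (iodo equatorial, hydroxyl axial): E = 0.83 kcal/mol.
Chair I is the more stable (lower-energy) conformer, and in that chair the hydroxyl group is equatorial.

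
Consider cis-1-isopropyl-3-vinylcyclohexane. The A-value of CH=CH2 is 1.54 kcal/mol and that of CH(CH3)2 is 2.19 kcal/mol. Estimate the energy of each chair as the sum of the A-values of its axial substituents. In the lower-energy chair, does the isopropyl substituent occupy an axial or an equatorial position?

equatorial

C1 and C3 have the same parity, so for the cis isomer the two substituents are e,e in one chair and a,a in the other.
Chair I (vinyl axial, isopropyl axial): E = 3.73 kcal/mol.
Chair II (vinyl equatorial, isopropyl equatorial): E = 0.00 kcal/mol.
Chair II is the more stable (lower-energy) conformer, and in that chair the isopropyl group is equatorial.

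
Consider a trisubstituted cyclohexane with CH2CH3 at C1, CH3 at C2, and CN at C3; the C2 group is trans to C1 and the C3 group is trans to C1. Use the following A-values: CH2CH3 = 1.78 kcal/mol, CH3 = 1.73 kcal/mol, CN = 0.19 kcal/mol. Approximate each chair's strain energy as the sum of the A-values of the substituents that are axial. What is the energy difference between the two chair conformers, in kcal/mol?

Chair I (ethyl axial, methyl axial, cyano equatorial): E = 3.51 kcal/mol.
Chair II (ethyl equatorial, methyl equatorial, cyano axial): E = 0.19 kcal/mol.
ΔE = 3.51 − 0.19 = 3.32 kcal/mol; chair II is more stable.

3.32 kcal/mol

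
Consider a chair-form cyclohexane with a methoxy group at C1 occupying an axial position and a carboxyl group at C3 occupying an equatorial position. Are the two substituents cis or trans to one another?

trans

C1 and C3 have the same parity, so their axial bonds point in the same direction.
With same-parity carbons, two substituents on the same face are both axial or both equatorial; opposite faces give one of each.
Here the groups are axial/equatorial → opposite face → trans.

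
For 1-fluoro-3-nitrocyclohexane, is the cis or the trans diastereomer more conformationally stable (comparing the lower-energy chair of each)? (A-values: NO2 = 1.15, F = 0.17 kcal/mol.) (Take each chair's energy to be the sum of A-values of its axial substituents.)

cis

At 1,3 positions (parity same): cis → (e,e or a,a); trans → (a,e or e,a).
Best chair for cis: E = 0.00 kcal/mol; best chair for trans: E = 0.17 kcal/mol.
The cis isomer is lower by 0.17 kcal/mol.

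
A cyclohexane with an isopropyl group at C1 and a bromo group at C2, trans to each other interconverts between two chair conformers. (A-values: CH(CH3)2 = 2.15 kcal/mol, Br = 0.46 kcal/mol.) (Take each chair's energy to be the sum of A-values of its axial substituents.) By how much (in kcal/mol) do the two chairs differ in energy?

C1 and C2 have opposite parity, so for the trans isomer the two substituents are e,e in one chair and a,a in the other.
Chair I (isopropyl axial, bromo axial): E = 2.61 kcal/mol.
Chair II (isopropyl equatorial, bromo equatorial): E = 0.00 kcal/mol.
ΔE = 2.61 − 0.00 = 2.61 kcal/mol; chair II is more stable.

2.61 kcal/mol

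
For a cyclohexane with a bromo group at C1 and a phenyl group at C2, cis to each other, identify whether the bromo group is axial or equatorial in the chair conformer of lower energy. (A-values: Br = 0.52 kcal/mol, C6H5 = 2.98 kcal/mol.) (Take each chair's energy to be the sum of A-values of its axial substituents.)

C1 and C2 have opposite parity, so for the cis isomer the two substituents are one axial and one equatorial in each chair.
Chair I (bromo axial, phenyl equatorial): E = 0.52 kcal/mol.
Chair II (bromo equatorial, phenyl axial): E = 2.98 kcal/mol.
Chair I is the more stable (lower-energy) conformer, and in that chair the bromo group is axial.

axial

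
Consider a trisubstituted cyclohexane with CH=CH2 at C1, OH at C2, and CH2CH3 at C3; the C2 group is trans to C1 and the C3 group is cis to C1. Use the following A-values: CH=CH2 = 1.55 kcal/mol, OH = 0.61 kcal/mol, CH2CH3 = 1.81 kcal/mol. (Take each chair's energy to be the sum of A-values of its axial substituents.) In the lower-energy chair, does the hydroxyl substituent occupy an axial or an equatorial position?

Chair I (vinyl axial, hydroxyl axial, ethyl axial): E = 3.97 kcal/mol.
Chair II (vinyl equatorial, hydroxyl equatorial, ethyl equatorial): E = 0.00 kcal/mol.
Chair II is the more stable (lower-energy) conformer, and in that chair the hydroxyl group is equatorial.

equatorial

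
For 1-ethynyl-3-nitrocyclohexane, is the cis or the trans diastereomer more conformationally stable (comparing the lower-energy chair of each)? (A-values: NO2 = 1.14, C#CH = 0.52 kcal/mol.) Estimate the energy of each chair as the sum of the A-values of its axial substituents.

cis

At 1,3 positions (parity same): cis → (e,e or a,a); trans → (a,e or e,a).
Best chair for cis: E = 0.00 kcal/mol; best chair for trans: E = 0.52 kcal/mol.
The cis isomer is lower by 0.52 kcal/mol.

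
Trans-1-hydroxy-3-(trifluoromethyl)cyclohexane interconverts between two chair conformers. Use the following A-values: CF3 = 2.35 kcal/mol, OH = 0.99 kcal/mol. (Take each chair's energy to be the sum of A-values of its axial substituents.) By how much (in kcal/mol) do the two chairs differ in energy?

1.36 kcal/mol

C1 and C3 have the same parity, so for the trans isomer the two substituents are one axial and one equatorial in each chair.
Chair I (trifluoromethyl axial, hydroxyl equatorial): E = 2.35 kcal/mol.
Chair II (trifluoromethyl equatorial, hydroxyl axial): E = 0.99 kcal/mol.
ΔE = 2.35 − 0.99 = 1.36 kcal/mol; chair II is more stable.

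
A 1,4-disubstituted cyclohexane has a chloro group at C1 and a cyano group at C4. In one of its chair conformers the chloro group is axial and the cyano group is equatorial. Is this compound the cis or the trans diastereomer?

cis

C1 and C4 have opposite parity, so their axial bonds point in opposite directions.
With opposite-parity carbons, two substituents on the same face are one axial and one equatorial; opposite faces give both axial or both equatorial.
Here the groups are axial/equatorial → same face → cis.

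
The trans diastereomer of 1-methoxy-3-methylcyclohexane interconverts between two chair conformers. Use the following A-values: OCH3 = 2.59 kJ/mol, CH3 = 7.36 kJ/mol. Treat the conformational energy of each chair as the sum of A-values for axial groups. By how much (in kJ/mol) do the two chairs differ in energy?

4.77 kJ/mol

C1 and C3 have the same parity, so for the trans isomer the two substituents are one axial and one equatorial in each chair.
Chair I (methoxy axial, methyl equatorial): E = 2.59 kJ/mol.
Chair II (methoxy equatorial, methyl axial): E = 7.36 kJ/mol.
ΔE = 7.36 − 2.59 = 4.77 kJ/mol; chair I is more stable.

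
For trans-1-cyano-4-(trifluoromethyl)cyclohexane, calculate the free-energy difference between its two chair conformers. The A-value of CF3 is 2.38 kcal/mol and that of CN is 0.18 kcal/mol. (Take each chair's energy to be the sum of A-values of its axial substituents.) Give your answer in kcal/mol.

C1 and C4 have opposite parity, so for the trans isomer the two substituents are e,e in one chair and a,a in the other.
Chair I (trifluoromethyl axial, cyano axial): E = 2.56 kcal/mol.
Chair II (trifluoromethyl equatorial, cyano equatorial): E = 0.00 kcal/mol.
ΔE = 2.56 − 0.00 = 2.56 kcal/mol; chair II is more stable.

2.56 kcal/mol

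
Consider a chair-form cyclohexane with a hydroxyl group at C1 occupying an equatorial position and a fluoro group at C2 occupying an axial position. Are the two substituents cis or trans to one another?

C1 and C2 have opposite parity, so their axial bonds point in opposite directions.
With opposite-parity carbons, two substituents on the same face are one axial and one equatorial; opposite faces give both axial or both equatorial.
Here the groups are equatorial/axial → same face → cis.

cis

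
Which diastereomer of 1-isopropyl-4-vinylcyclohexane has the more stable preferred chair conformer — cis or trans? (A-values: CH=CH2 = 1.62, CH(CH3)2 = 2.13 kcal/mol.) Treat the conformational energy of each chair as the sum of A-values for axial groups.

trans

At 1,4 positions (parity opposite): cis → (a,e or e,a); trans → (e,e or a,a).
Best chair for cis: E = 1.62 kcal/mol; best chair for trans: E = 0.00 kcal/mol.
The trans isomer is lower by 1.62 kcal/mol.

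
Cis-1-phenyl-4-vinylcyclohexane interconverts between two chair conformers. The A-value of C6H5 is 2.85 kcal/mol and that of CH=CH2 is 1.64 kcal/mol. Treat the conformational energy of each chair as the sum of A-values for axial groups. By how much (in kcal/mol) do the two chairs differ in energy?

1.21 kcal/mol

C1 and C4 have opposite parity, so for the cis isomer the two substituents are one axial and one equatorial in each chair.
Chair I (phenyl axial, vinyl equatorial): E = 2.85 kcal/mol.
Chair II (phenyl equatorial, vinyl axial): E = 1.64 kcal/mol.
ΔE = 2.85 − 1.64 = 1.21 kcal/mol; chair II is more stable.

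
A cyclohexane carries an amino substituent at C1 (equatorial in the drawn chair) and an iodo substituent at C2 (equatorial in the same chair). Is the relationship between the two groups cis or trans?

trans

C1 and C2 have opposite parity, so their axial bonds point in opposite directions.
With opposite-parity carbons, two substituents on the same face are one axial and one equatorial; opposite faces give both axial or both equatorial.
Here the groups are equatorial/equatorial → opposite face → trans.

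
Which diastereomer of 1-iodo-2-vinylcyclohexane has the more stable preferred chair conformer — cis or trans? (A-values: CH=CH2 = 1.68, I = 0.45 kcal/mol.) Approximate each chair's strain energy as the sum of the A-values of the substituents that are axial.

At 1,2 positions (parity opposite): cis → (a,e or e,a); trans → (e,e or a,a).
Best chair for cis: E = 0.45 kcal/mol; best chair for trans: E = 0.00 kcal/mol.
The trans isomer is lower by 0.45 kcal/mol.

trans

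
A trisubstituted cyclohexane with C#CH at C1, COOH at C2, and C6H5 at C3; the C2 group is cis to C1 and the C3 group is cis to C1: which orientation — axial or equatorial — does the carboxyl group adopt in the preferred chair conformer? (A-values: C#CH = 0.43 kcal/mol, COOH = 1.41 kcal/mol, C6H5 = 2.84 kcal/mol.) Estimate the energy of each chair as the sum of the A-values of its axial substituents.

axial

Chair I (ethynyl axial, carboxyl equatorial, phenyl axial): E = 3.27 kcal/mol.
Chair II (ethynyl equatorial, carboxyl axial, phenyl equatorial): E = 1.41 kcal/mol.
Chair II is the more stable (lower-energy) conformer, and in that chair the carboxyl group is axial.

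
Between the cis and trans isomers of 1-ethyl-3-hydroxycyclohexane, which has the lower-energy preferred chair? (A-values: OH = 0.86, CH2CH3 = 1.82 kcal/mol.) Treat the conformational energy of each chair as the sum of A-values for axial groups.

cis

At 1,3 positions (parity same): cis → (e,e or a,a); trans → (a,e or e,a).
Best chair for cis: E = 0.00 kcal/mol; best chair for trans: E = 0.86 kcal/mol.
The cis isomer is lower by 0.86 kcal/mol.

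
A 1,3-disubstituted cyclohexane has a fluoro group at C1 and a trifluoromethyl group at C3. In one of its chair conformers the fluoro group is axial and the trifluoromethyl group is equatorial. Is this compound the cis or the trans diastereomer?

trans

C1 and C3 have the same parity, so their axial bonds point in the same direction.
With same-parity carbons, two substituents on the same face are both axial or both equatorial; opposite faces give one of each.
Here the groups are axial/equatorial → opposite face → trans.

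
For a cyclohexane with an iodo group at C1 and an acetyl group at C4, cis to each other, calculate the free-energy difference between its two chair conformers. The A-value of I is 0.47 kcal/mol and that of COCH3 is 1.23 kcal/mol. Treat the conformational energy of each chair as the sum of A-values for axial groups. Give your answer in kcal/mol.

C1 and C4 have opposite parity, so for the cis isomer the two substituents are one axial and one equatorial in each chair.
Chair I (iodo axial, acetyl equatorial): E = 0.47 kcal/mol.
Chair II (iodo equatorial, acetyl axial): E = 1.23 kcal/mol.
ΔE = 1.23 − 0.47 = 0.76 kcal/mol; chair I is more stable.

0.76 kcal/mol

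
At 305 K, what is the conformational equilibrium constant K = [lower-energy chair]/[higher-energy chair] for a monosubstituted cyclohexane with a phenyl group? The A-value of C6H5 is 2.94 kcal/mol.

One chair has the phenyl group axial (E = 2.94 kcal/mol) and the other has it equatorial (E = 0).
ΔG = 2.94 kcal/mol between the two chairs.
K = exp(ΔG/RT) with R = 1.987×10⁻³ kcal mol⁻¹ K⁻¹ and T = 305 K gives K ≈ 128.

K ≈ 128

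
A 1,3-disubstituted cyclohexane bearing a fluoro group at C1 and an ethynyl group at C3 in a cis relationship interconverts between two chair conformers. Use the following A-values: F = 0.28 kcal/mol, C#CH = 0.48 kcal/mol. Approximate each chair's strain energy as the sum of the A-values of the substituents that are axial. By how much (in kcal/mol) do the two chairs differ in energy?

0.76 kcal/mol

C1 and C3 have the same parity, so for the cis isomer the two substituents are e,e in one chair and a,a in the other.
Chair I (fluoro axial, ethynyl axial): E = 0.76 kcal/mol.
Chair II (fluoro equatorial, ethynyl equatorial): E = 0.00 kcal/mol.
ΔE = 0.76 − 0.00 = 0.76 kcal/mol; chair II is more stable.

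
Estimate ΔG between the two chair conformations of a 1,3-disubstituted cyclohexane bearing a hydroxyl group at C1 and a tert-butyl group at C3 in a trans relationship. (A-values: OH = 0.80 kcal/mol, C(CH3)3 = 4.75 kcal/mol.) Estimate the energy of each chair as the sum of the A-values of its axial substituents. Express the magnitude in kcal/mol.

C1 and C3 have the same parity, so for the trans isomer the two substituents are one axial and one equatorial in each chair.
Chair I (hydroxyl axial, tert-butyl equatorial): E = 0.80 kcal/mol.
Chair II (hydroxyl equatorial, tert-butyl axial): E = 4.75 kcal/mol.
ΔE = 4.75 − 0.80 = 3.95 kcal/mol; chair I is more stable.

3.95 kcal/mol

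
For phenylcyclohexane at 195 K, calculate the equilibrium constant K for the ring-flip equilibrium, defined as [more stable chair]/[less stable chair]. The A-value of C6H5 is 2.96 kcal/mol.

K ≈ 2078

One chair has the phenyl group axial (E = 2.96 kcal/mol) and the other has it equatorial (E = 0).
ΔG = 2.96 kcal/mol between the two chairs.
K = exp(ΔG/RT) with R = 1.987×10⁻³ kcal mol⁻¹ K⁻¹ and T = 195 K gives K ≈ 2.08e+03.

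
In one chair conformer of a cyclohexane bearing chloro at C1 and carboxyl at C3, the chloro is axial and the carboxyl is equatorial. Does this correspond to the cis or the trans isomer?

trans

C1 and C3 have the same parity, so their axial bonds point in the same direction.
With same-parity carbons, two substituents on the same face are both axial or both equatorial; opposite faces give one of each.
Here the groups are axial/equatorial → opposite face → trans.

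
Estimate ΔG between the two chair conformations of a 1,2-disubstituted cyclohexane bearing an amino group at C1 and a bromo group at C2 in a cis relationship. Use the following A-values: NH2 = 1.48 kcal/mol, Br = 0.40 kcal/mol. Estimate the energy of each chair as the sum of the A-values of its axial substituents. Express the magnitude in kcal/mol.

C1 and C2 have opposite parity, so for the cis isomer the two substituents are one axial and one equatorial in each chair.
Chair I (amino axial, bromo equatorial): E = 1.48 kcal/mol.
Chair II (amino equatorial, bromo axial): E = 0.40 kcal/mol.
ΔE = 1.48 − 0.40 = 1.08 kcal/mol; chair II is more stable.

1.08 kcal/mol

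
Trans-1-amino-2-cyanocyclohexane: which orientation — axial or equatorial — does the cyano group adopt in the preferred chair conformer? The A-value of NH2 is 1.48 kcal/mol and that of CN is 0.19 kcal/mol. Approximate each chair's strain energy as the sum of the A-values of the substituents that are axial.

C1 and C2 have opposite parity, so for the trans isomer the two substituents are e,e in one chair and a,a in the other.
Chair I (amino axial, cyano axial): E = 1.67 kcal/mol.
Chair II (amino equatorial, cyano equatorial): E = 0.00 kcal/mol.
Chair II is the more stable (lower-energy) conformer, and in that chair the cyano group is equatorial.

equatorial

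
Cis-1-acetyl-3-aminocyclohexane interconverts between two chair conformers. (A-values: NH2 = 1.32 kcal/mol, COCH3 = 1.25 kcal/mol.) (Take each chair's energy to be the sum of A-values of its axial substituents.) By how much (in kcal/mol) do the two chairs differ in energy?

C1 and C3 have the same parity, so for the cis isomer the two substituents are e,e in one chair and a,a in the other.
Chair I (amino axial, acetyl axial): E = 2.57 kcal/mol.
Chair II (amino equatorial, acetyl equatorial): E = 0.00 kcal/mol.
ΔE = 2.57 − 0.00 = 2.57 kcal/mol; chair II is more stable.

2.57 kcal/mol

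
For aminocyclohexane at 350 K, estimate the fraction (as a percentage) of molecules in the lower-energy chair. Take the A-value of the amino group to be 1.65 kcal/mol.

One chair has the amino group axial (E = 1.65 kcal/mol) and the other has it equatorial (E = 0).
ΔG = 1.65 kcal/mol between the two chairs.
K = exp(ΔG/RT) with R = 1.987×10⁻³ kcal mol⁻¹ K⁻¹ and T = 350 K gives K ≈ 10.7.
Fraction in the lower-energy chair = K/(K+1) = 91.5%.

91.5%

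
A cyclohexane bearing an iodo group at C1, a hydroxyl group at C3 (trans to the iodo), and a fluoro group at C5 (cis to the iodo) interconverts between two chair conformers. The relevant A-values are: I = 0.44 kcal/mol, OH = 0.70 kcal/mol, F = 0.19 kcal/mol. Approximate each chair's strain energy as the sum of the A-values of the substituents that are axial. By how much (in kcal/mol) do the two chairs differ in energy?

0.07 kcal/mol

Chair I (iodo axial, hydroxyl equatorial, fluoro axial): E = 0.63 kcal/mol.
Chair II (iodo equatorial, hydroxyl axial, fluoro equatorial): E = 0.70 kcal/mol.
ΔE = 0.70 − 0.63 = 0.07 kcal/mol; chair I is more stable.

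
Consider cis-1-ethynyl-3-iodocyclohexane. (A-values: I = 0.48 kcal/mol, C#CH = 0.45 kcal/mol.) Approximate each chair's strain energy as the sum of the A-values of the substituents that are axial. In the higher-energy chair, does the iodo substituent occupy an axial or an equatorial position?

C1 and C3 have the same parity, so for the cis isomer the two substituents are e,e in one chair and a,a in the other.
Chair I (iodo axial, ethynyl axial): E = 0.93 kcal/mol.
Chair II (iodo equatorial, ethynyl equatorial): E = 0.00 kcal/mol.
Chair I is the less stable (higher-energy) conformer, and in that chair the iodo group is axial.

axial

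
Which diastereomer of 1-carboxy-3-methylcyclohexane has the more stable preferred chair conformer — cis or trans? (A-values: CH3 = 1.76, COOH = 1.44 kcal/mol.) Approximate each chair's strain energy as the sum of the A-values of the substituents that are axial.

At 1,3 positions (parity same): cis → (e,e or a,a); trans → (a,e or e,a).
Best chair for cis: E = 0.00 kcal/mol; best chair for trans: E = 1.44 kcal/mol.
The cis isomer is lower by 1.44 kcal/mol.

cis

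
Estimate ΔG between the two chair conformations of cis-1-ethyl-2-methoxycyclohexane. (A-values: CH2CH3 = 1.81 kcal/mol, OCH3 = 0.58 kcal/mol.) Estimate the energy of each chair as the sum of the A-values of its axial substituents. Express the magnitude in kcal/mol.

1.23 kcal/mol

C1 and C2 have opposite parity, so for the cis isomer the two substituents are one axial and one equatorial in each chair.
Chair I (ethyl axial, methoxy equatorial): E = 1.81 kcal/mol.
Chair II (ethyl equatorial, methoxy axial): E = 0.58 kcal/mol.
ΔE = 1.81 − 0.58 = 1.23 kcal/mol; chair II is more stable.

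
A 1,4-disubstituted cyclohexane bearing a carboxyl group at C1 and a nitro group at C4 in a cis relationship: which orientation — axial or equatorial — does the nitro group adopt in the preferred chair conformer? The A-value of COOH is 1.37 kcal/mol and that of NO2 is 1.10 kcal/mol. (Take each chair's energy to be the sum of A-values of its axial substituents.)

axial

C1 and C4 have opposite parity, so for the cis isomer the two substituents are one axial and one equatorial in each chair.
Chair I (carboxyl axial, nitro equatorial): E = 1.37 kcal/mol.
Chair II (carboxyl equatorial, nitro axial): E = 1.10 kcal/mol.
Chair II is the more stable (lower-energy) conformer, and in that chair the nitro group is axial.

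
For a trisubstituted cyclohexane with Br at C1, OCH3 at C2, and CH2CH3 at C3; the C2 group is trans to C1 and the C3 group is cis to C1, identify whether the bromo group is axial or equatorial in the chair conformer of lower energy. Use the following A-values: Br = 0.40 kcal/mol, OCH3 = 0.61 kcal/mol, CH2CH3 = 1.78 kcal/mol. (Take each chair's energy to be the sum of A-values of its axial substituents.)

Chair I (bromo axial, methoxy axial, ethyl axial): E = 2.79 kcal/mol.
Chair II (bromo equatorial, methoxy equatorial, ethyl equatorial): E = 0.00 kcal/mol.
Chair II is the more stable (lower-energy) conformer, and in that chair the bromo group is equatorial.

equatorial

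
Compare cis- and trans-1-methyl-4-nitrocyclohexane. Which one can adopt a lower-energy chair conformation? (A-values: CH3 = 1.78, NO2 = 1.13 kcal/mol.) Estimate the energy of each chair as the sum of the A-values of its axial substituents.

trans

At 1,4 positions (parity opposite): cis → (a,e or e,a); trans → (e,e or a,a).
Best chair for cis: E = 1.13 kcal/mol; best chair for trans: E = 0.00 kcal/mol.
The trans isomer is lower by 1.13 kcal/mol.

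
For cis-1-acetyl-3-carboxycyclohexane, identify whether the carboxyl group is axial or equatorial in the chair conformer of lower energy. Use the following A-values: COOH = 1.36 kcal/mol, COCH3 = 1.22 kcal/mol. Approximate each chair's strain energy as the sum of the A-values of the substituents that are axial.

equatorial

C1 and C3 have the same parity, so for the cis isomer the two substituents are e,e in one chair and a,a in the other.
Chair I (carboxyl axial, acetyl axial): E = 2.58 kcal/mol.
Chair II (carboxyl equatorial, acetyl equatorial): E = 0.00 kcal/mol.
Chair II is the more stable (lower-energy) conformer, and in that chair the carboxyl group is equatorial.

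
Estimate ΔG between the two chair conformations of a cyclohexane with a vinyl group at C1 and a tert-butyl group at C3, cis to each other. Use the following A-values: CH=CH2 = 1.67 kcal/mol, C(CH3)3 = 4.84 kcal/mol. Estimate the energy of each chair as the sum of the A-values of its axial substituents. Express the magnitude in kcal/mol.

6.51 kcal/mol

C1 and C3 have the same parity, so for the cis isomer the two substituents are e,e in one chair and a,a in the other.
Chair I (vinyl axial, tert-butyl axial): E = 6.51 kcal/mol.
Chair II (vinyl equatorial, tert-butyl equatorial): E = 0.00 kcal/mol.
ΔE = 6.51 − 0.00 = 6.51 kcal/mol; chair II is more stable.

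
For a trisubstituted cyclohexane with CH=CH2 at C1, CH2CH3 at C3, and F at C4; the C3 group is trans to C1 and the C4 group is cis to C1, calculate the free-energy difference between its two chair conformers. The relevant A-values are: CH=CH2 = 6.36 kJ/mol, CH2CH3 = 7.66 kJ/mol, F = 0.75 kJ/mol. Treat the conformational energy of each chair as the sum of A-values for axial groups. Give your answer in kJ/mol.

Chair I (vinyl axial, ethyl equatorial, fluoro equatorial): E = 6.36 kJ/mol.
Chair II (vinyl equatorial, ethyl axial, fluoro axial): E = 8.41 kJ/mol.
ΔE = 8.41 − 6.36 = 2.05 kJ/mol; chair I is more stable.

2.05 kJ/mol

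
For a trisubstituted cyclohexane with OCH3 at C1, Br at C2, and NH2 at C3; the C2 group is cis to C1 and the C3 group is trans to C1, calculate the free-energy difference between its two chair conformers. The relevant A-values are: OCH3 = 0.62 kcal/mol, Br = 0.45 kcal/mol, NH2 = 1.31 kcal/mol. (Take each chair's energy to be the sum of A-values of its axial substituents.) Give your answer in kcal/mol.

1.14 kcal/mol

Chair I (methoxy axial, bromo equatorial, amino equatorial): E = 0.62 kcal/mol.
Chair II (methoxy equatorial, bromo axial, amino axial): E = 1.76 kcal/mol.
ΔE = 1.76 − 0.62 = 1.14 kcal/mol; chair I is more stable.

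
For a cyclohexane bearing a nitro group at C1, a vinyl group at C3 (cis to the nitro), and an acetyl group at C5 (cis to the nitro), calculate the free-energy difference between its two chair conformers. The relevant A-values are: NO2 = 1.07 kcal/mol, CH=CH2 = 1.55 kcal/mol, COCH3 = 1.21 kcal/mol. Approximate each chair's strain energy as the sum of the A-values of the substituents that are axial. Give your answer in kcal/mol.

Chair I (nitro axial, vinyl axial, acetyl axial): E = 3.83 kcal/mol.
Chair II (nitro equatorial, vinyl equatorial, acetyl equatorial): E = 0.00 kcal/mol.
ΔE = 3.83 − 0.00 = 3.83 kcal/mol; chair II is more stable.

3.83 kcal/mol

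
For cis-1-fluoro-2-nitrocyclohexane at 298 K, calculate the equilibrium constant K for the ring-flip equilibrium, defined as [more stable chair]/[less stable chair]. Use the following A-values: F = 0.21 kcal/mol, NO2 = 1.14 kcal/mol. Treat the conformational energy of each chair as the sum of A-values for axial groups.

K ≈ 4.81

C1 and C2 have opposite parity, so for the cis isomer the two substituents are one axial and one equatorial in each chair.
Chair I (fluoro axial, nitro equatorial): E = 0.21 kcal/mol; chair II (fluoro equatorial, nitro axial): E = 1.14 kcal/mol.
ΔG = 0.93 kcal/mol between the two chairs.
K = exp(ΔG/RT) with R = 1.987×10⁻³ kcal mol⁻¹ K⁻¹ and T = 298 K gives K ≈ 4.81.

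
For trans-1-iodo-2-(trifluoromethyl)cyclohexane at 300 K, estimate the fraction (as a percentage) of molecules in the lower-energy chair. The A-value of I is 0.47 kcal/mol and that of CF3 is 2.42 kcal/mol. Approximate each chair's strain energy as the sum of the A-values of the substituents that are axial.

C1 and C2 have opposite parity, so for the trans isomer the two substituents are e,e in one chair and a,a in the other.
Chair I (iodo axial, trifluoromethyl axial): E = 2.89 kcal/mol; chair II (iodo equatorial, trifluoromethyl equatorial): E = 0.00 kcal/mol.
ΔG = 2.89 kcal/mol between the two chairs.
K = exp(ΔG/RT) with R = 1.987×10⁻³ kcal mol⁻¹ K⁻¹ and T = 300 K gives K ≈ 128.
Fraction in the lower-energy chair = K/(K+1) = 99.2%.

99.2%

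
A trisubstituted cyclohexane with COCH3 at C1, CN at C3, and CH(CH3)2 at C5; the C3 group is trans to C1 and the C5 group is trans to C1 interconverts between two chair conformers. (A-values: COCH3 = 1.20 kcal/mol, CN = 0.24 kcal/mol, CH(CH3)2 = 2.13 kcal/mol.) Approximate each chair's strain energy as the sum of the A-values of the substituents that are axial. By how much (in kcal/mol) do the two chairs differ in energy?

Chair I (acetyl axial, cyano equatorial, isopropyl equatorial): E = 1.20 kcal/mol.
Chair II (acetyl equatorial, cyano axial, isopropyl axial): E = 2.37 kcal/mol.
ΔE = 2.37 − 1.20 = 1.17 kcal/mol; chair I is more stable.

1.17 kcal/mol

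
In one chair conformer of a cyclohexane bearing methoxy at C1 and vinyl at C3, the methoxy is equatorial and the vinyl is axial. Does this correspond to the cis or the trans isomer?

trans

C1 and C3 have the same parity, so their axial bonds point in the same direction.
With same-parity carbons, two substituents on the same face are both axial or both equatorial; opposite faces give one of each.
Here the groups are equatorial/axial → opposite face → trans.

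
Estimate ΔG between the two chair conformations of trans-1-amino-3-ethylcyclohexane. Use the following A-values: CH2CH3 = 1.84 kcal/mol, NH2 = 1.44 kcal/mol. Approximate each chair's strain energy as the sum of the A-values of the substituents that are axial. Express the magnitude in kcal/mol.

0.40 kcal/mol

C1 and C3 have the same parity, so for the trans isomer the two substituents are one axial and one equatorial in each chair.
Chair I (ethyl axial, amino equatorial): E = 1.84 kcal/mol.
Chair II (ethyl equatorial, amino axial): E = 1.44 kcal/mol.
ΔE = 1.84 − 1.44 = 0.40 kcal/mol; chair II is more stable.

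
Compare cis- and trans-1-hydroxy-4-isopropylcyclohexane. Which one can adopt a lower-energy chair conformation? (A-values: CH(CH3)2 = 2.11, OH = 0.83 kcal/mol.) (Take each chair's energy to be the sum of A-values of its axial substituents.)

trans

At 1,4 positions (parity opposite): cis → (a,e or e,a); trans → (e,e or a,a).
Best chair for cis: E = 0.83 kcal/mol; best chair for trans: E = 0.00 kcal/mol.
The trans isomer is lower by 0.83 kcal/mol.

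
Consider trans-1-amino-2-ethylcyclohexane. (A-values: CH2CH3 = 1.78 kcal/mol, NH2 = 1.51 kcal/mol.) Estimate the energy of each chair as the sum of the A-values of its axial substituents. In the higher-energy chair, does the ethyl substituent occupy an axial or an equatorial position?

axial

C1 and C2 have opposite parity, so for the trans isomer the two substituents are e,e in one chair and a,a in the other.
Chair I (ethyl axial, amino axial): E = 3.29 kcal/mol.
Chair II (ethyl equatorial, amino equatorial): E = 0.00 kcal/mol.
Chair I is the less stable (higher-energy) conformer, and in that chair the ethyl group is axial.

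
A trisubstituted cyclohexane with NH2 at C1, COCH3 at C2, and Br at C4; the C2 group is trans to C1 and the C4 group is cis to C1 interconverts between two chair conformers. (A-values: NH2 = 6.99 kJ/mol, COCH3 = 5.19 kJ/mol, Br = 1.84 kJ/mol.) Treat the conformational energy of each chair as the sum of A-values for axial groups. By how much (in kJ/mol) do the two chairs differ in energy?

Chair I (amino axial, acetyl axial, bromo equatorial): E = 12.18 kJ/mol.
Chair II (amino equatorial, acetyl equatorial, bromo axial): E = 1.84 kJ/mol.
ΔE = 12.18 − 1.84 = 10.34 kJ/mol; chair II is more stable.

10.34 kJ/mol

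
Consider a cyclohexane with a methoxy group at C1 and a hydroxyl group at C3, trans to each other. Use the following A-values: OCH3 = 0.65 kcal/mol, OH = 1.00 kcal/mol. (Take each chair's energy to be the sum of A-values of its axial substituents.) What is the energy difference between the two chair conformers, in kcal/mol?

0.35 kcal/mol

C1 and C3 have the same parity, so for the trans isomer the two substituents are one axial and one equatorial in each chair.
Chair I (methoxy axial, hydroxyl equatorial): E = 0.65 kcal/mol.
Chair II (methoxy equatorial, hydroxyl axial): E = 1.00 kcal/mol.
ΔE = 1.00 − 0.65 = 0.35 kcal/mol; chair I is more stable.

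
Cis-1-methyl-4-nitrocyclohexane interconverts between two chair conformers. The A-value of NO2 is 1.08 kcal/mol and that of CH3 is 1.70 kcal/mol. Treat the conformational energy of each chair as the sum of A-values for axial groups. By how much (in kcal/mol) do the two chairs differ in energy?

C1 and C4 have opposite parity, so for the cis isomer the two substituents are one axial and one equatorial in each chair.
Chair I (nitro axial, methyl equatorial): E = 1.08 kcal/mol.
Chair II (nitro equatorial, methyl axial): E = 1.70 kcal/mol.
ΔE = 1.70 − 1.08 = 0.62 kcal/mol; chair I is more stable.

0.62 kcal/mol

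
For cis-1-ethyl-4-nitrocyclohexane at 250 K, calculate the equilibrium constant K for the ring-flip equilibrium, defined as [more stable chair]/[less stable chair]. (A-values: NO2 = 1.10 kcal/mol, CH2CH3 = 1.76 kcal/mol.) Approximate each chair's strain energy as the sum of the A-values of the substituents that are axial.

K ≈ 3.78

C1 and C4 have opposite parity, so for the cis isomer the two substituents are one axial and one equatorial in each chair.
Chair I (nitro axial, ethyl equatorial): E = 1.10 kcal/mol; chair II (nitro equatorial, ethyl axial): E = 1.76 kcal/mol.
ΔG = 0.66 kcal/mol between the two chairs.
K = exp(ΔG/RT) with R = 1.987×10⁻³ kcal mol⁻¹ K⁻¹ and T = 250 K gives K ≈ 3.78.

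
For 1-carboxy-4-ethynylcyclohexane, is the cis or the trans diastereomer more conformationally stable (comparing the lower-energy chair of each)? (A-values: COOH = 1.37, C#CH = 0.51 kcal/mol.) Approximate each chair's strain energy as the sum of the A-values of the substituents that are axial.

trans

At 1,4 positions (parity opposite): cis → (a,e or e,a); trans → (e,e or a,a).
Best chair for cis: E = 0.51 kcal/mol; best chair for trans: E = 0.00 kcal/mol.
The trans isomer is lower by 0.51 kcal/mol.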